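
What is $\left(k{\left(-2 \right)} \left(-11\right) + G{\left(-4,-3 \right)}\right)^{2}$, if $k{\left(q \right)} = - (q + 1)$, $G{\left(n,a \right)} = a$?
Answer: $196$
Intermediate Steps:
$k{\left(q \right)} = -1 - q$ ($k{\left(q \right)} = - (1 + q) = -1 - q$)
$\left(k{\left(-2 \right)} \left(-11\right) + G{\left(-4,-3 \right)}\right)^{2} = \left(\left(-1 - -2\right) \left(-11\right) - 3\right)^{2} = \left(\left(-1 + 2\right) \left(-11\right) - 3\right)^{2} = \left(1 \left(-11\right) - 3\right)^{2} = \left(-11 - 3\right)^{2} = \left(-14\right)^{2} = 196$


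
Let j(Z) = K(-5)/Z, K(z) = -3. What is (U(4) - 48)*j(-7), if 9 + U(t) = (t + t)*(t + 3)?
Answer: -3/7 ≈ -0.42857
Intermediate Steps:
U(t) = -9 + 2*t*(3 + t) (U(t) = -9 + (t + t)*(t + 3) = -9 + (2*t)*(3 + t) = -9 + 2*t*(3 + t))
j(Z) = -3/Z
(U(4) - 48)*j(-7) = ((-9 + 2*4² + 6*4) - 48)*(-3/(-7)) = ((-9 + 2*16 + 24) - 48)*(-3*(-⅐)) = ((-9 + 32 + 24) - 48)*(3/7) = (47 - 48)*(3/7) = -1*3/7 = -3/7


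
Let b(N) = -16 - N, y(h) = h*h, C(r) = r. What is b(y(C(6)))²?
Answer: 2704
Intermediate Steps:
y(h) = h²
b(y(C(6)))² = (-16 - 1*6²)² = (-16 - 1*36)² = (-16 - 36)² = (-52)² = 2704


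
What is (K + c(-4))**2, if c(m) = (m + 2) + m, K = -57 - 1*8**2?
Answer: 16129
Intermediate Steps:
K = -121 (K = -57 - 1*64 = -57 - 64 = -121)
c(m) = 2 + 2*m (c(m) = (2 + m) + m = 2 + 2*m)
(K + c(-4))**2 = (-121 + (2 + 2*(-4)))**2 = (-121 + (2 - 8))**2 = (-121 - 6)**2 = (-127)**2 = 16129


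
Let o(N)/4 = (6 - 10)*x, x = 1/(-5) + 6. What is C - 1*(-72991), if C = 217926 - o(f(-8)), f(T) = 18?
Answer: 1455049/5 ≈ 2.9101e+5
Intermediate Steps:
x = 29/5 (x = -1/5 + 6 = 29/5 ≈ 5.8000)
o(N) = -464/5 (o(N) = 4*((6 - 10)*(29/5)) = 4*(-4*29/5) = 4*(-116/5) = -464/5)
C = 1090094/5 (C = 217926 - 1*(-464/5) = 217926 + 464/5 = 1090094/5 ≈ 2.1802e+5)
C - 1*(-72991) = 1090094/5 - 1*(-72991) = 1090094/5 + 72991 = 1455049/5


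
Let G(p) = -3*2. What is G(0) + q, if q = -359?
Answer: -365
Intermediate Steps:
G(p) = -6
G(0) + q = -6 - 359 = -365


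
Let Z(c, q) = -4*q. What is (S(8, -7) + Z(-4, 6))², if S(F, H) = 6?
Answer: 324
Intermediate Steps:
(S(8, -7) + Z(-4, 6))² = (6 - 4*6)² = (6 - 24)² = (-18)² = 324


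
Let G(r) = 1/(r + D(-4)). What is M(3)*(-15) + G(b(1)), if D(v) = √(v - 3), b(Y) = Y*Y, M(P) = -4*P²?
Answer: (-541*I + 540*√7)/(√7 - I) ≈ 540.13 - 0.33072*I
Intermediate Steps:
b(Y) = Y²
D(v) = √(-3 + v)
G(r) = 1/(r + I*√7) (G(r) = 1/(r + √(-3 - 4)) = 1/(r + √(-7)) = 1/(r + I*√7))
M(3)*(-15) + G(b(1)) = -4*3²*(-15) + 1/(1² + I*√7) = -4*9*(-15) + 1/(1 + I*√7) = -36*(-15) + 1/(1 + I*√7) = 540 + 1/(1 + I*√7)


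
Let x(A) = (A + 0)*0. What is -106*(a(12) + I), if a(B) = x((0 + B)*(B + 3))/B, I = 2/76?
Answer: -53/19 ≈ -2.7895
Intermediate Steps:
x(A) = 0 (x(A) = A*0 = 0)
I = 1/38 (I = 2*(1/76) = 1/38 ≈ 0.026316)
a(B) = 0 (a(B) = 0/B = 0)
-106*(a(12) + I) = -106*(0 + 1/38) = -106*1/38 = -53/19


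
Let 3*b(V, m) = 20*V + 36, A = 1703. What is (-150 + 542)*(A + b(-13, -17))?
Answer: 1914920/3 ≈ 6.3831e+5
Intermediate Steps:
b(V, m) = 12 + 20*V/3 (b(V, m) = (20*V + 36)/3 = (36 + 20*V)/3 = 12 + 20*V/3)
(-150 + 542)*(A + b(-13, -17)) = (-150 + 542)*(1703 + (12 + (20/3)*(-13))) = 392*(1703 + (12 - 260/3)) = 392*(1703 - 224/3) = 392*(4885/3) = 1914920/3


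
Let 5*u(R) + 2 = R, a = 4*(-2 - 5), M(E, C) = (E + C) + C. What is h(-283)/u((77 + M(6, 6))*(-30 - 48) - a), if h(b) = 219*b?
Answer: 309885/7384 ≈ 41.967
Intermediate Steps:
M(E, C) = E + 2*C (M(E, C) = (C + E) + C = E + 2*C)
a = -28 (a = 4*(-7) = -28)
u(R) = -⅖ + R/5
h(-283)/u((77 + M(6, 6))*(-30 - 48) - a) = (219*(-283))/(-⅖ + ((77 + (6 + 2*6))*(-30 - 48) - 1*(-28))/5) = -61977/(-⅖ + ((77 + (6 + 12))*(-78) + 28)/5) = -61977/(-⅖ + ((77 + 18)*(-78) + 28)/5) = -61977/(-⅖ + (95*(-78) + 28)/5) = -61977/(-⅖ + (-7410 + 28)/5) = -61977/(-⅖ + (⅕)*(-7382)) = -61977/(-⅖ - 7382/5) = -61977/(-7384/5) = -61977*(-5/7384) = 309885/7384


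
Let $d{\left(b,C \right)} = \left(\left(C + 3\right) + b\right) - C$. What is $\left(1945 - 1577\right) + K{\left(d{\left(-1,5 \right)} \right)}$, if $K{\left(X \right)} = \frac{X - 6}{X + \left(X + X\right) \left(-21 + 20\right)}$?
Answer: $370$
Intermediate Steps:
$d{\left(b,C \right)} = 3 + b$ ($d{\left(b,C \right)} = \left(\left(3 + C\right) + b\right) - C = \left(3 + C + b\right) - C = 3 + b$)
$K{\left(X \right)} = - \frac{-6 + X}{X}$ ($K{\left(X \right)} = \frac{-6 + X}{X + 2 X \left(-1\right)} = \frac{-6 + X}{X - 2 X} = \frac{-6 + X}{\left(-1\right) X} = \left(-6 + X\right) \left(- \frac{1}{X}\right) = - \frac{-6 + X}{X}$)
$\left(1945 - 1577\right) + K{\left(d{\left(-1,5 \right)} \right)} = \left(1945 - 1577\right) + \frac{6 - \left(3 - 1\right)}{3 - 1} = \left(1945 - 1577\right) + \frac{6 - 2}{2} = 368 + \frac{6 - 2}{2} = 368 + \frac{1}{2} \cdot 4 = 368 + 2 = 370$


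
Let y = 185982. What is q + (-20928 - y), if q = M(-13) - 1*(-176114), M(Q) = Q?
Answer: -30809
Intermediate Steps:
q = 176101 (q = -13 - 1*(-176114) = -13 + 176114 = 176101)
q + (-20928 - y) = 176101 + (-20928 - 1*185982) = 176101 + (-20928 - 185982) = 176101 - 206910 = -30809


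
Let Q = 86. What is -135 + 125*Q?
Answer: 10615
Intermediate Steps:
-135 + 125*Q = -135 + 125*86 = -135 + 10750 = 10615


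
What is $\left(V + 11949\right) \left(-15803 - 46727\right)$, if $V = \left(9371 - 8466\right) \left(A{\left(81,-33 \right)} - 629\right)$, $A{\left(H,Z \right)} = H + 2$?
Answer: $30150777930$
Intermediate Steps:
$A{\left(H,Z \right)} = 2 + H$
$V = -494130$ ($V = \left(9371 - 8466\right) \left(\left(2 + 81\right) - 629\right) = 905 \left(83 - 629\right) = 905 \left(-546\right) = -494130$)
$\left(V + 11949\right) \left(-15803 - 46727\right) = \left(-494130 + 11949\right) \left(-15803 - 46727\right) = \left(-482181\right) \left(-62530\right) = 30150777930$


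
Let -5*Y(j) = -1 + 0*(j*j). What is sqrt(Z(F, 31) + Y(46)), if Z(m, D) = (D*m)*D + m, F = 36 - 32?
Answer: sqrt(96205)/5 ≈ 62.034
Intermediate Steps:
F = 4
Y(j) = 1/5 (Y(j) = -(-1 + 0*(j*j))/5 = -(-1 + 0*j**2)/5 = -(-1 + 0)/5 = -1/5*(-1) = 1/5)
Z(m, D) = m + m*D**2 (Z(m, D) = m*D**2 + m = m + m*D**2)
sqrt(Z(F, 31) + Y(46)) = sqrt(4*(1 + 31**2) + 1/5) = sqrt(4*(1 + 961) + 1/5) = sqrt(4*962 + 1/5) = sqrt(3848 + 1/5) = sqrt(19241/5) = sqrt(96205)/5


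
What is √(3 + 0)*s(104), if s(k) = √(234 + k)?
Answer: 13*√6 ≈ 31.843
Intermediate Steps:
√(3 + 0)*s(104) = √(3 + 0)*√(234 + 104) = √3*√338 = √3*(13*√2) = 13*√6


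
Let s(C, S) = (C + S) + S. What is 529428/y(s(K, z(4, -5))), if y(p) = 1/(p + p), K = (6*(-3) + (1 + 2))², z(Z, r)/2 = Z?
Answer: 255184296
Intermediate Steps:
z(Z, r) = 2*Z
K = 225 (K = (-18 + 3)² = (-15)² = 225)
s(C, S) = C + 2*S
y(p) = 1/(2*p)
529428/y(s(K, z(4, -5))) = 529428/((1/(2*(225 + 2*(2*4))))) = 529428/((1/(2*(225 + 2*8)))) = 529428/((1/(2*(225 + 16)))) = 529428/(((½)/241)) = 529428/(((½)*(1/241))) = 529428/(1/482) = 529428*482 = 255184296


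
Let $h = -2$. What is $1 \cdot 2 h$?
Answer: $-4$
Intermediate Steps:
$1 \cdot 2 h = 1 \cdot 2 \left(-2\right) = 2 \left(-2\right) = -4$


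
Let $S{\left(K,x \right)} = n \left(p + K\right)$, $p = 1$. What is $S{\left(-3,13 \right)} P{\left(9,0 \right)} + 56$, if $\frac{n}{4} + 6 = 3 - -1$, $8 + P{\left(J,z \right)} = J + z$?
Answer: $72$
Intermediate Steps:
$P{\left(J,z \right)} = -8 + J + z$ ($P{\left(J,z \right)} = -8 + \left(J + z\right) = -8 + J + z$)
$n = -8$ ($n = -24 + 4 \left(3 - -1\right) = -24 + 4 \left(3 + 1\right) = -24 + 4 \cdot 4 = -24 + 16 = -8$)
$S{\left(K,x \right)} = -8 - 8 K$ ($S{\left(K,x \right)} = - 8 \left(1 + K\right) = -8 - 8 K$)
$S{\left(-3,13 \right)} P{\left(9,0 \right)} + 56 = \left(-8 - -24\right) \left(-8 + 9 + 0\right) + 56 = \left(-8 + 24\right) 1 + 56 = 16 \cdot 1 + 56 = 16 + 56 = 72$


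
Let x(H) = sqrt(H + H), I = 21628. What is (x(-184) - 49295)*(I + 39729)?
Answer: -3024593315 + 245428*I*sqrt(23) ≈ -3.0246e+9 + 1.177e+6*I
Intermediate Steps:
x(H) = sqrt(2)*sqrt(H) (x(H) = sqrt(2*H) = sqrt(2)*sqrt(H))
(x(-184) - 49295)*(I + 39729) = (sqrt(2)*sqrt(-184) - 49295)*(21628 + 39729) = (sqrt(2)*(2*I*sqrt(46)) - 49295)*61357 = (4*I*sqrt(23) - 49295)*61357 = (-49295 + 4*I*sqrt(23))*61357 = -3024593315 + 245428*I*sqrt(23)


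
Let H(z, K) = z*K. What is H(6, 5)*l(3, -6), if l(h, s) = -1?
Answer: -30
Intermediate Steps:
H(z, K) = K*z
H(6, 5)*l(3, -6) = (5*6)*(-1) = 30*(-1) = -30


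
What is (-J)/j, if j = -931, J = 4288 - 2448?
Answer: 1840/931 ≈ 1.9764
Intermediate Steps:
J = 1840
(-J)/j = -1*1840/(-931) = -1840*(-1/931) = 1840/931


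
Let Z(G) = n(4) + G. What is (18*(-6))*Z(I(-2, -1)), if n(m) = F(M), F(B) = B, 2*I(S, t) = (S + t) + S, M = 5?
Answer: -270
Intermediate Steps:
I(S, t) = S + t/2 (I(S, t) = ((S + t) + S)/2 = (t + 2*S)/2 = S + t/2)
n(m) = 5
Z(G) = 5 + G
(18*(-6))*Z(I(-2, -1)) = (18*(-6))*(5 + (-2 + (½)*(-1))) = -108*(5 + (-2 - ½)) = -108*(5 - 5/2) = -108*5/2 = -270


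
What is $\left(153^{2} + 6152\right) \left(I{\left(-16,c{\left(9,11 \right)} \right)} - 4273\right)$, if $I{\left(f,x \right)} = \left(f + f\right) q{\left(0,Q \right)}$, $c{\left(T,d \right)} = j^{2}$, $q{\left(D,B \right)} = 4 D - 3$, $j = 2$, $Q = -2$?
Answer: $-123476297$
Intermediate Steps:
$q{\left(D,B \right)} = -3 + 4 D$
$c{\left(T,d \right)} = 4$ ($c{\left(T,d \right)} = 2^{2} = 4$)
$I{\left(f,x \right)} = - 6 f$ ($I{\left(f,x \right)} = \left(f + f\right) \left(-3 + 4 \cdot 0\right) = 2 f \left(-3 + 0\right) = 2 f \left(-3\right) = - 6 f$)
$\left(153^{2} + 6152\right) \left(I{\left(-16,c{\left(9,11 \right)} \right)} - 4273\right) = \left(153^{2} + 6152\right) \left(\left(-6\right) \left(-16\right) - 4273\right) = \left(23409 + 6152\right) \left(96 - 4273\right) = 29561 \left(-4177\right) = -123476297$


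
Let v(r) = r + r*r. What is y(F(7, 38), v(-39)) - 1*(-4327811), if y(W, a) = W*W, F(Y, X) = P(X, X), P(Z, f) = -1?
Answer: 4327812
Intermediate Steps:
F(Y, X) = -1
v(r) = r + r²
y(W, a) = W²
y(F(7, 38), v(-39)) - 1*(-4327811) = (-1)² - 1*(-4327811) = 1 + 4327811 = 4327812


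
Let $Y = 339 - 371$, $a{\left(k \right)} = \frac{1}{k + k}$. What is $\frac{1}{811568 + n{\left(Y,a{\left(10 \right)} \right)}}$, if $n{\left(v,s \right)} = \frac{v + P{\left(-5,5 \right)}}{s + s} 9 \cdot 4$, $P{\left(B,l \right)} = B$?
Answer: $\frac{1}{798248} \approx 1.2527 \cdot 10^{-6}$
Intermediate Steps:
$a{\left(k \right)} = \frac{1}{2 k}$
$Y = -32$
$n{\left(v,s \right)} = \frac{18 \left(-5 + v\right)}{s}$ ($n{\left(v,s \right)} = \frac{v - 5}{s + s} 9 \cdot 4 = \frac{-5 + v}{2 s} 9 \cdot 4 = \frac{9 \left(-5 + v\right)}{2 s} 4 = \frac{18 \left(-5 + v\right)}{s}$)
$\frac{1}{811568 + n{\left(Y,a{\left(10 \right)} \right)}} = \frac{1}{811568 + \frac{18 \left(-5 - 32\right)}{\frac{1}{2} \cdot \frac{1}{10}}} = \frac{1}{811568 + 18 \frac{1}{\frac{1}{2} \cdot \frac{1}{10}} \left(-37\right)} = \frac{1}{811568 + 18 \frac{1}{\frac{1}{20}} \left(-37\right)} = \frac{1}{811568 + 18 \cdot 20 \left(-37\right)} = \frac{1}{811568 - 13320} = \frac{1}{798248}$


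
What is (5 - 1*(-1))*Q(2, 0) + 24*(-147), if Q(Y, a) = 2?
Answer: -3516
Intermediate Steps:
(5 - 1*(-1))*Q(2, 0) + 24*(-147) = (5 - 1*(-1))*2 + 24*(-147) = (5 + 1)*2 - 3528 = 6*2 - 3528 = 12 - 3528 = -3516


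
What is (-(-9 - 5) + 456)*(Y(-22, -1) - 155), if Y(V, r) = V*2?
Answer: -93530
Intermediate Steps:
Y(V, r) = 2*V
(-(-9 - 5) + 456)*(Y(-22, -1) - 155) = (-(-9 - 5) + 456)*(2*(-22) - 155) = (-1*(-14) + 456)*(-44 - 155) = (14 + 456)*(-199) = 470*(-199) = -93530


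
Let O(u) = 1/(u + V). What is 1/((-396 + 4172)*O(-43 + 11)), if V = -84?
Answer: -29/944 ≈ -0.030720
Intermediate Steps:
O(u) = 1/(-84 + u) (O(u) = 1/(u - 84) = 1/(-84 + u))
1/((-396 + 4172)*O(-43 + 11)) = 1/((-396 + 4172)*(1/(-84 + (-43 + 11)))) = 1/(3776*(1/(-84 - 32))) = 1/(3776*(1/(-116))) = 1/(3776*(-1/116)) = (1/3776)*(-116) = -29/944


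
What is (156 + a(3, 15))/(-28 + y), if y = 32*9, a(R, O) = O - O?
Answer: ⅗ ≈ 0.60000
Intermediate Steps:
a(R, O) = 0
y = 288
(156 + a(3, 15))/(-28 + y) = (156 + 0)/(-28 + 288) = 156/260 = 156*(1/260) = ⅗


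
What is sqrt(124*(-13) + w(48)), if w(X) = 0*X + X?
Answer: 2*I*sqrt(391) ≈ 39.547*I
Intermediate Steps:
w(X) = X (w(X) = 0 + X = X)
sqrt(124*(-13) + w(48)) = sqrt(124*(-13) + 48) = sqrt(-1612 + 48) = sqrt(-1564) = 2*I*sqrt(391)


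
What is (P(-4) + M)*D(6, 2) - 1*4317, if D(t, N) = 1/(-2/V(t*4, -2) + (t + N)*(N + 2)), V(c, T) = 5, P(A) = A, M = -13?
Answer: -682171/158 ≈ -4317.5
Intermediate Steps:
D(t, N) = 1/(-⅖ + (2 + N)*(N + t)) (D(t, N) = 1/(-2/5 + (t + N)*(N + 2)) = 1/(-2*⅕ + (N + t)*(2 + N)) = 1/(-⅖ + (2 + N)*(N + t)))
(P(-4) + M)*D(6, 2) - 1*4317 = (-4 - 13)*(5/(-2 + 5*2² + 10*2 + 10*6 + 5*2*6)) - 1*4317 = -85/(-2 + 5*4 + 20 + 60 + 60) - 4317 = -85/(-2 + 20 + 20 + 60 + 60) - 4317 = -85/158 - 4317 = -682171/158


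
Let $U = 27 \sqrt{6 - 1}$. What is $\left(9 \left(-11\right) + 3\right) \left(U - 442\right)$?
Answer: $42432 - 2592 \sqrt{5} \approx 36636.0$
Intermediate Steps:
$U = 27 \sqrt{5} \approx 60.374$
$\left(9 \left(-11\right) + 3\right) \left(U - 442\right) = \left(9 \left(-11\right) + 3\right) \left(27 \sqrt{5} - 442\right) = \left(-99 + 3\right) \left(-442 + 27 \sqrt{5}\right) = - 96 \left(-442 + 27 \sqrt{5}\right) = 42432 - 2592 \sqrt{5}$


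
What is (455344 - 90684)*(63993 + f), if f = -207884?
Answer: -52471292060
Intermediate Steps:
(455344 - 90684)*(63993 + f) = (455344 - 90684)*(63993 - 207884) = 364660*(-143891) = -52471292060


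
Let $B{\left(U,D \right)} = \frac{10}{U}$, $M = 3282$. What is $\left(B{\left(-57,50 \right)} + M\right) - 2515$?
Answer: $\frac{43709}{57} \approx 766.82$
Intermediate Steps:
$\left(B{\left(-57,50 \right)} + M\right) - 2515 = \left(\frac{10}{-57} + 3282\right) - 2515 = \left(10 \left(- \frac{1}{57}\right) + 3282\right) - 2515 = \left(- \frac{10}{57} + 3282\right) - 2515 = \frac{187064}{57} - 2515 = \frac{43709}{57}$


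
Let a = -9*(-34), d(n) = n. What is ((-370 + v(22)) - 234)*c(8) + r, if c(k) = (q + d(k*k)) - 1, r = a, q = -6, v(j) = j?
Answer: -32868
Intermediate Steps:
a = 306
r = 306
c(k) = -7 + k**2 (c(k) = (-6 + k*k) - 1 = (-6 + k**2) - 1 = -7 + k**2)
((-370 + v(22)) - 234)*c(8) + r = ((-370 + 22) - 234)*(-7 + 8**2) + 306 = (-348 - 234)*(-7 + 64) + 306 = -582*57 + 306 = -33174 + 306 = -32868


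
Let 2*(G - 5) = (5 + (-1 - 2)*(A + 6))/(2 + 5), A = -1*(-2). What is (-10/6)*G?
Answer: -85/14 ≈ -6.0714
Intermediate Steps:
A = 2
G = 51/14 (G = 5 + ((5 + (-1 - 2)*(2 + 6))/(2 + 5))/2 = 5 + ((5 - 3*8)/7)/2 = 5 + ((5 - 24)*(1/7))/2 = 5 + (-19*1/7)/2 = 5 + (1/2)*(-19/7) = 5 - 19/14 = 51/14 ≈ 3.6429)
(-10/6)*G = -10/6*(51/14) = -5*1/3*(51/14) = -5/3*51/14 = -85/14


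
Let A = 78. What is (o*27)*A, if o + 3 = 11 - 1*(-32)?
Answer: 84240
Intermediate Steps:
o = 40 (o = -3 + (11 - 1*(-32)) = -3 + (11 + 32) = -3 + 43 = 40)
(o*27)*A = (40*27)*78 = 1080*78 = 84240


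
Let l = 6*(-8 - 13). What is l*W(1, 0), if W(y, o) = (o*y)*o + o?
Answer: 0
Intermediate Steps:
l = -126 (l = 6*(-21) = -126)
W(y, o) = o + y*o² (W(y, o) = y*o² + o = o + y*o²)
l*W(1, 0) = -0*(1 + 0*1) = -0*(1 + 0) = -0 = -126*0 = 0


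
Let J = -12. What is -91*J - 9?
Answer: 1083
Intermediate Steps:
-91*J - 9 = -91*(-12) - 9 = 1092 - 9 = 1083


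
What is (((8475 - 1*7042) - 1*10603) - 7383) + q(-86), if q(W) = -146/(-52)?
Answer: -430305/26 ≈ -16550.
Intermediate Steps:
q(W) = 73/26 (q(W) = -146*(-1/52) = 73/26)
(((8475 - 1*7042) - 1*10603) - 7383) + q(-86) = (((8475 - 1*7042) - 1*10603) - 7383) + 73/26 = (((8475 - 7042) - 10603) - 7383) + 73/26 = ((1433 - 10603) - 7383) + 73/26 = (-9170 - 7383) + 73/26 = -16553 + 73/26 = -430305/26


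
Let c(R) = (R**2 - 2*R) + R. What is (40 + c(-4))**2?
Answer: 3600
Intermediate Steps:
c(R) = R**2 - R
(40 + c(-4))**2 = (40 - 4*(-1 - 4))**2 = (40 - 4*(-5))**2 = (40 + 20)**2 = 60**2 = 3600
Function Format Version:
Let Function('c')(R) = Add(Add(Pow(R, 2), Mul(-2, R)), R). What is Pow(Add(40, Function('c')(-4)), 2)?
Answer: 3600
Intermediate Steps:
Function('c')(R) = Add(Pow(R, 2), Mul(-1, R))
Pow(Add(40, Function('c')(-4)), 2) = Pow(Add(40, Mul(-4, Add(-1, -4))), 2) = Pow(Add(40, Mul(-4, -5)), 2) = Pow(Add(40, 20), 2) = Pow(60, 2) = 3600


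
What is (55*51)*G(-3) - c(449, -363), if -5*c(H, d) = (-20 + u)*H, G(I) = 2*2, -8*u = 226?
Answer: 137743/20 ≈ 6887.1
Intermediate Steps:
u = -113/4 (u = -⅛*226 = -113/4 ≈ -28.250)
G(I) = 4
c(H, d) = 193*H/20 (c(H, d) = -(-20 - 113/4)*H/5 = -(-193)*H/20 = 193*H/20)
(55*51)*G(-3) - c(449, -363) = (55*51)*4 - 193*449/20 = 2805*4 - 1*86657/20 = 11220 - 86657/20 = 137743/20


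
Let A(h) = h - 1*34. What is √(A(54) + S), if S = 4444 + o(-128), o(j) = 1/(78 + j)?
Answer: √446398/10 ≈ 66.813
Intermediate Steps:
A(h) = -34 + h (A(h) = h - 34 = -34 + h)
S = 222199/50 (S = 4444 + 1/(78 - 128) = 4444 + 1/(-50) = 4444 - 1/50 = 222199/50 ≈ 4444.0)
√(A(54) + S) = √((-34 + 54) + 222199/50) = √(20 + 222199/50) = √(223199/50) = √446398/10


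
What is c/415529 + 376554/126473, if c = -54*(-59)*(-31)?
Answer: 143977874748/52553199217 ≈ 2.7397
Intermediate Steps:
c = -98766 (c = 3186*(-31) = -98766)
c/415529 + 376554/126473 = -98766/415529 + 376554/126473 = 143977874748/52553199217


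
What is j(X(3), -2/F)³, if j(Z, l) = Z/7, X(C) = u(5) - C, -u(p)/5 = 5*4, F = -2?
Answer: -1092727/343 ≈ -3185.8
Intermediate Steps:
u(p) = -100 (u(p) = -25*4 = -5*20 = -100)
X(C) = -100 - C
j(Z, l) = Z/7 (j(Z, l) = Z*(⅐) = Z/7)
j(X(3), -2/F)³ = ((-100 - 1*3)/7)³ = ((-100 - 3)/7)³ = ((⅐)*(-103))³ = (-103/7)³ = -1092727/343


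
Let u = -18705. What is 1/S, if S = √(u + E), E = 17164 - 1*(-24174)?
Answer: √22633/22633 ≈ 0.0066471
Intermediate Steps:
E = 41338 (E = 17164 + 24174 = 41338)
S = √22633 (S = √(-18705 + 41338) = √22633 ≈ 150.44)
1/S = 1/(√22633) = √22633/22633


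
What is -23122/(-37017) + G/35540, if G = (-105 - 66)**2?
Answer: 1904169977/1315584180 ≈ 1.4474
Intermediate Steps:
G = 29241 (G = (-171)**2 = 29241)
-23122/(-37017) + G/35540 = -23122/(-37017) + 29241/35540 = -23122*(-1/37017) + 29241*(1/35540) = 23122/37017 + 29241/35540 = 1904169977/1315584180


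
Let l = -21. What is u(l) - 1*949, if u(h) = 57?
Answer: -892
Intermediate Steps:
u(l) - 1*949 = 57 - 1*949 = 57 - 949 = -892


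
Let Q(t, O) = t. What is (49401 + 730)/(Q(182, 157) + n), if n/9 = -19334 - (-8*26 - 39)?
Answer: -50131/171601 ≈ -0.29214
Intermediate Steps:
n = -171783 (n = 9*(-19334 - (-8*26 - 39)) = 9*(-19334 - (-208 - 39)) = 9*(-19334 - 1*(-247)) = 9*(-19334 + 247) = 9*(-19087) = -171783)
(49401 + 730)/(Q(182, 157) + n) = (49401 + 730)/(182 - 171783) = 50131/(-171601) = 50131*(-1/171601) = -50131/171601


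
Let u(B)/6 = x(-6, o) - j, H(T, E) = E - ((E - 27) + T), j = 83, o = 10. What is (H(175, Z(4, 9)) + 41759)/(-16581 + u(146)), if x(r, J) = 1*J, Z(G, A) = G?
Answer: -41611/17019 ≈ -2.4450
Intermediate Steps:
H(T, E) = 27 - T (H(T, E) = E - ((-27 + E) + T) = E - (-27 + E + T) = E + (27 - E - T) = 27 - T)
x(r, J) = J
u(B) = -438 (u(B) = 6*(10 - 1*83) = 6*(10 - 83) = 6*(-73) = -438)
(H(175, Z(4, 9)) + 41759)/(-16581 + u(146)) = ((27 - 1*175) + 41759)/(-16581 - 438) = ((27 - 175) + 41759)/(-17019) = (-148 + 41759)*(-1/17019) = 41611*(-1/17019) = -41611/17019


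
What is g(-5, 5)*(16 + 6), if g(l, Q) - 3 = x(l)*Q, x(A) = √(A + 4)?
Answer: 66 + 110*I ≈ 66.0 + 110.0*I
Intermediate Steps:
x(A) = √(4 + A)
g(l, Q) = 3 + Q*√(4 + l) (g(l, Q) = 3 + √(4 + l)*Q = 3 + Q*√(4 + l))
g(-5, 5)*(16 + 6) = (3 + 5*√(4 - 5))*(16 + 6) = (3 + 5*√(-1))*22 = (3 + 5*I)*22 = 66 + 110*I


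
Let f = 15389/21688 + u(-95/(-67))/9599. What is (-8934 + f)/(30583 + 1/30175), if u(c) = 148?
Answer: -56118167287100275/192120124857064912 ≈ -0.29210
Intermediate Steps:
f = 150928835/208183112 (f = 15389/21688 + 148/9599 = 150928835/208183112 ≈ 0.72498)
(-8934 + f)/(30583 + 1/30175) = (-8934 + 150928835/208183112)/(30583 + 1/30175) = -1859756993773/(208183112*(30583 + 1/30175)) = -1859756993773/(208183112*922842026/30175) = -1859756993773/208183112*30175/922842026 = -56118167287100275/192120124857064912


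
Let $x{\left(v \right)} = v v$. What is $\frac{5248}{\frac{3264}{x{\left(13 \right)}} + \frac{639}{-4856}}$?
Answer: $\frac{4306844672}{15741993} \approx 273.59$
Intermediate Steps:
$x{\left(v \right)} = v^{2}$
$\frac{5248}{\frac{3264}{x{\left(13 \right)}} + \frac{639}{-4856}} = \frac{5248}{\frac{3264}{13^{2}} + \frac{639}{-4856}} = \frac{5248}{\frac{3264}{169} + 639 \left(- \frac{1}{4856}\right)} = \frac{5248}{3264 \cdot \frac{1}{169} - \frac{639}{4856}} = \frac{5248}{\frac{3264}{169} - \frac{639}{4856}} = \frac{5248}{\frac{15741993}{820664}} = 5248 \cdot \frac{820664}{15741993} = \frac{4306844672}{15741993}$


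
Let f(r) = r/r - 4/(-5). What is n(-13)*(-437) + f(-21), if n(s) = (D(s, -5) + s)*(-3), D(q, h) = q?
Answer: -170421/5 ≈ -34084.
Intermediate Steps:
n(s) = -6*s (n(s) = (s + s)*(-3) = (2*s)*(-3) = -6*s)
f(r) = 9/5 (f(r) = 1 - 4*(-⅕) = 1 + ⅘ = 9/5)
n(-13)*(-437) + f(-21) = -6*(-13)*(-437) + 9/5 = 78*(-437) + 9/5 = -34086 + 9/5 = -170421/5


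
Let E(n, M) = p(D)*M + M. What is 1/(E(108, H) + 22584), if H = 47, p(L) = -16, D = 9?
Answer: 1/21879 ≈ 4.5706e-5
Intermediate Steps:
E(n, M) = -15*M (E(n, M) = -16*M + M = -15*M)
1/(E(108, H) + 22584) = 1/(-15*47 + 22584) = 1/(-705 + 22584) = 1/21879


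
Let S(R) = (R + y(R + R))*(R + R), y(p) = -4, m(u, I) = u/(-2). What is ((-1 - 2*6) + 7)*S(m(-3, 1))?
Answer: 45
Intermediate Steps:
m(u, I) = -u/2 (m(u, I) = u*(-½) = -u/2)
S(R) = 2*R*(-4 + R) (S(R) = (R - 4)*(R + R) = (-4 + R)*(2*R) = 2*R*(-4 + R))
((-1 - 2*6) + 7)*S(m(-3, 1)) = ((-1 - 2*6) + 7)*(2*(-½*(-3))*(-4 - ½*(-3))) = ((-1 - 12) + 7)*(2*(3/2)*(-4 + 3/2)) = (-13 + 7)*(2*(3/2)*(-5/2)) = -6*(-15/2) = 45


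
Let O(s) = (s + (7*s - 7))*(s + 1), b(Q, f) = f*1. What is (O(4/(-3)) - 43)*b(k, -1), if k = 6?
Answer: 334/9 ≈ 37.111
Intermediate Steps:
b(Q, f) = f
O(s) = (1 + s)*(-7 + 8*s) (O(s) = (s + (-7 + 7*s))*(1 + s) = (-7 + 8*s)*(1 + s) = (1 + s)*(-7 + 8*s))
(O(4/(-3)) - 43)*b(k, -1) = ((-7 + 4/(-3) + 8*(4/(-3))²) - 43)*(-1) = ((-7 + 4*(-⅓) + 8*(4*(-⅓))²) - 43)*(-1) = ((-7 - 4/3 + 8*(-4/3)²) - 43)*(-1) = ((-7 - 4/3 + 8*(16/9)) - 43)*(-1) = ((-7 - 4/3 + 128/9) - 43)*(-1) = (53/9 - 43)*(-1) = -334/9*(-1) = 334/9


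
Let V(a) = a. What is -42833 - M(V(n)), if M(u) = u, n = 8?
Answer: -42841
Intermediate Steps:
-42833 - M(V(n)) = -42833 - 1*8 = -42833 - 8 = -42841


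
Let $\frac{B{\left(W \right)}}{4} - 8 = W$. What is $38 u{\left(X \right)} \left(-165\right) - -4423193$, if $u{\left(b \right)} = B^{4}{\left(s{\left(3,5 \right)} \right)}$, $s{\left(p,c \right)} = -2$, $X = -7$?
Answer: $-2075812327$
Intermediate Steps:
$B{\left(W \right)} = 32 + 4 W$
$u{\left(b \right)} = 331776$ ($u{\left(b \right)} = \left(32 + 4 \left(-2\right)\right)^{4} = \left(32 - 8\right)^{4} = 24^{4} = 331776$)
$38 u{\left(X \right)} \left(-165\right) - -4423193 = 38 \cdot 331776 \left(-165\right) - -4423193 = 12607488 \left(-165\right) + 4423193 = -2080235520 + 4423193 = -2075812327$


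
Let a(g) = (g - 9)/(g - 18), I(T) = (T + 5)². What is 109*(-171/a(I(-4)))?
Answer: -316863/8 ≈ -39608.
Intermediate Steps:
I(T) = (5 + T)²
a(g) = (-9 + g)/(-18 + g)
109*(-171/a(I(-4))) = 109*(-171*(-18 + (5 - 4)²)/(-9 + (5 - 4)²)) = 109*(-171*(-18 + 1²)/(-9 + 1²)) = 109*(-171*(-18 + 1)/(-9 + 1)) = 109*(-171/(-8/(-17))) = 109*(-171/((-1/17*(-8)))) = 109*(-171/8/17) = 109*(-171*17/8) = 109*(-2907/8) = -316863/8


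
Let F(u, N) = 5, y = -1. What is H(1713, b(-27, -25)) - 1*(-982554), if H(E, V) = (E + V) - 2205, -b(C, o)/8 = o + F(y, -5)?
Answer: 982222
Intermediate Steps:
b(C, o) = -40 - 8*o (b(C, o) = -8*(o + 5) = -8*(5 + o) = -40 - 8*o)
H(E, V) = -2205 + E + V
H(1713, b(-27, -25)) - 1*(-982554) = (-2205 + 1713 + (-40 - 8*(-25))) - 1*(-982554) = (-2205 + 1713 + (-40 + 200)) + 982554 = (-2205 + 1713 + 160) + 982554 = -332 + 982554 = 982222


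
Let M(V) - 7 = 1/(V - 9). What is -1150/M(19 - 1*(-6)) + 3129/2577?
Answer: -15687741/97067 ≈ -161.62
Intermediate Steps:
M(V) = 7 + 1/(-9 + V) (M(V) = 7 + 1/(V - 9) = 7 + 1/(-9 + V))
-1150/M(19 - 1*(-6)) + 3129/2577 = -1150*(-9 + (19 - 1*(-6)))/(-62 + 7*(19 - 1*(-6))) + 3129/2577 = -1150*(-9 + (19 + 6))/(-62 + 7*(19 + 6)) + 3129*(1/2577) = -1150*(-9 + 25)/(-62 + 7*25) + 1043/859 = -1150*16/(-62 + 175) + 1043/859 = -1150/((1/16)*113) + 1043/859 = -1150/113/16 + 1043/859 = -1150*16/113 + 1043/859 = -18400/113 + 1043/859 = -15687741/97067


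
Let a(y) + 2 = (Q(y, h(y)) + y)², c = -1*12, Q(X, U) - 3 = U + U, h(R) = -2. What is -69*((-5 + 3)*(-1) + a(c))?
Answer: -11661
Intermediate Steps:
Q(X, U) = 3 + 2*U (Q(X, U) = 3 + (U + U) = 3 + 2*U)
c = -12
a(y) = -2 + (-1 + y)² (a(y) = -2 + ((3 + 2*(-2)) + y)² = -2 + ((3 - 4) + y)² = -2 + (-1 + y)²)
-69*((-5 + 3)*(-1) + a(c)) = -69*((-5 + 3)*(-1) + (-2 + (-1 - 12)²)) = -69*(-2*(-1) + (-2 + (-13)²)) = -69*(2 + (-2 + 169)) = -69*(2 + 167) = -69*169 = -11661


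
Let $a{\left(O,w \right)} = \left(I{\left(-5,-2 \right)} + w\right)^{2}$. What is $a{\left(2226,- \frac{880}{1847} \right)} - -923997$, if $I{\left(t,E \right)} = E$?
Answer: $\frac{3152152603249}{3411409} \approx 9.24 \cdot 10^{5}$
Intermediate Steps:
$a{\left(O,w \right)} = \left(-2 + w\right)^{2}$
$a{\left(2226,- \frac{880}{1847} \right)} - -923997 = \left(-2 - \frac{880}{1847}\right)^{2} - -923997 = \left(-2 - \frac{880}{1847}\right)^{2} + \left(-651628 + 1575625\right) = \left(-2 - \frac{880}{1847}\right)^{2} + 923997 = \left(- \frac{4574}{1847}\right)^{2} + 923997 = \frac{20921476}{3411409} + 923997 = \frac{3152152603249}{3411409}$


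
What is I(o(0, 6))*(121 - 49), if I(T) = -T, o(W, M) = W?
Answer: 0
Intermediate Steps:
I(o(0, 6))*(121 - 49) = (-1*0)*(121 - 49) = 0*72 = 0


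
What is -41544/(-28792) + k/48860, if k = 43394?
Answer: 204952493/87923570 ≈ 2.3310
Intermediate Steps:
-41544/(-28792) + k/48860 = -41544/(-28792) + 43394/48860 = -41544*(-1/28792) + 43394*(1/48860) = 5193/3599 + 21697/24430 = 204952493/87923570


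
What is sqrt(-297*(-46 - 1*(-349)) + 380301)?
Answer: sqrt(290310) ≈ 538.80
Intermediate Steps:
sqrt(-297*(-46 - 1*(-349)) + 380301) = sqrt(-297*(-46 + 349) + 380301) = sqrt(-297*303 + 380301) = sqrt(-89991 + 380301) = sqrt(290310)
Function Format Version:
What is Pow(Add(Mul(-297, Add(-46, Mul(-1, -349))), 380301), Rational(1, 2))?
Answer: Pow(290310, Rational(1, 2)) ≈ 538.80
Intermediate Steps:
Pow(Add(Mul(-297, Add(-46, Mul(-1, -349))), 380301), Rational(1, 2)) = Pow(Add(Mul(-297, Add(-46, 349)), 380301), Rational(1, 2)) = Pow(Add(Mul(-297, 303), 380301), Rational(1, 2)) = Pow(Add(-89991, 380301), Rational(1, 2)) = Pow(290310, Rational(1, 2))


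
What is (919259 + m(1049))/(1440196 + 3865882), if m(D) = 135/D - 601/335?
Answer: 323040816261/1864635400370 ≈ 0.17325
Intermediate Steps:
m(D) = -601/335 + 135/D (m(D) = 135/D - 601*1/335 = 135/D - 601/335 = -601/335 + 135/D)
(919259 + m(1049))/(1440196 + 3865882) = (919259 + (-601/335 + 135/1049))/(1440196 + 3865882) = (919259 + (-601/335 + 135*(1/1049)))/5306078 = (919259 + (-601/335 + 135/1049))*(1/5306078) = (919259 - 585224/351415)*(1/5306078) = (323040816261/351415)*(1/5306078) = 323040816261/1864635400370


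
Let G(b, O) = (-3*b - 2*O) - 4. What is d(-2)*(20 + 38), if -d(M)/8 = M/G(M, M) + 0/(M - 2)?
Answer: 464/3 ≈ 154.67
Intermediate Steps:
G(b, O) = -4 - 3*b - 2*O
d(M) = -8*M/(-4 - 5*M) (d(M) = -8*(M/(-4 - 3*M - 2*M) + 0/(M - 2)) = -8*(M/(-4 - 5*M) + 0/(-2 + M)) = -8*(M/(-4 - 5*M) + 0) = -8*M/(-4 - 5*M))
d(-2)*(20 + 38) = (8*(-2)/(4 + 5*(-2)))*(20 + 38) = (8*(-2)/(4 - 10))*58 = (8*(-2)/(-6))*58 = (8*(-2)*(-1/6))*58 = (8/3)*58 = 464/3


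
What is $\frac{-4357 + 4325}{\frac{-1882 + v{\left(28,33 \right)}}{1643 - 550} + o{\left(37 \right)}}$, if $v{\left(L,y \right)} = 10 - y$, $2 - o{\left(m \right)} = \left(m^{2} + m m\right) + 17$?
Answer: $\frac{17488}{1505467} \approx 0.011616$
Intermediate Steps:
$o{\left(m \right)} = -15 - 2 m^{2}$ ($o{\left(m \right)} = 2 - \left(\left(m^{2} + m m\right) + 17\right) = 2 - \left(\left(m^{2} + m^{2}\right) + 17\right) = 2 - \left(2 m^{2} + 17\right) = 2 - \left(17 + 2 m^{2}\right) = -15 - 2 m^{2}$)
$\frac{-4357 + 4325}{\frac{-1882 + v{\left(28,33 \right)}}{1643 - 550} + o{\left(37 \right)}} = \frac{-4357 + 4325}{\frac{-1882 + \left(10 - 33\right)}{1643 - 550} - \left(15 + 2 \cdot 37^{2}\right)} = - \frac{32}{\frac{-1882 + \left(10 - 33\right)}{1093} - 2753} = - \frac{32}{\left(-1882 - 23\right) \frac{1}{1093} - 2753} = - \frac{32}{\left(-1905\right) \frac{1}{1093} - 2753} = - \frac{32}{- \frac{1905}{1093} - 2753} = - \frac{32}{- \frac{3010934}{1093}} = \left(-32\right) \left(- \frac{1093}{3010934}\right) = \frac{17488}{1505467}$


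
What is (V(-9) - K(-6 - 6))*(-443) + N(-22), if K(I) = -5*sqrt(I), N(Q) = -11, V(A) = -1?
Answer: 432 - 4430*I*sqrt(3) ≈ 432.0 - 7673.0*I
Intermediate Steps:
(V(-9) - K(-6 - 6))*(-443) + N(-22) = (-1 - (-5)*sqrt(-6 - 6))*(-443) - 11 = (-1 - (-5)*sqrt(-12))*(-443) - 11 = (-1 - (-5)*2*I*sqrt(3))*(-443) - 11 = (-1 - (-10)*I*sqrt(3))*(-443) - 11 = (-1 + 10*I*sqrt(3))*(-443) - 11 = (443 - 4430*I*sqrt(3)) - 11 = 432 - 4430*I*sqrt(3)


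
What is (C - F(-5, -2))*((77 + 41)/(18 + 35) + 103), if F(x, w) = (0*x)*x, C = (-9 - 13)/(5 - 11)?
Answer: 20449/53 ≈ 385.83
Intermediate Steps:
C = 11/3 (C = -22/(-6) = -22*(-⅙) = 11/3 ≈ 3.6667)
F(x, w) = 0 (F(x, w) = 0*x = 0)
(C - F(-5, -2))*((77 + 41)/(18 + 35) + 103) = (11/3 - 1*0)*((77 + 41)/(18 + 35) + 103) = (11/3 + 0)*(118/53 + 103) = 11*(118*(1/53) + 103)/3 = 11*(118/53 + 103)/3 = (11/3)*(5577/53) = 20449/53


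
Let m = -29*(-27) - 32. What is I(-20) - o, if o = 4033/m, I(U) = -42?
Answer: -35575/751 ≈ -47.370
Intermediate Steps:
m = 751 (m = 783 - 32 = 751)
o = 4033/751 ≈ 5.3702
I(-20) - o = -42 - 1*4033/751 = -42 - 4033/751 = -35575/751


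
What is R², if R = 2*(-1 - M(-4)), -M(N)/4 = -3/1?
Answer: 676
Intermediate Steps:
M(N) = 12 (M(N) = -(-12)/1 = -(-12) = -4*(-3) = 12)
R = -26 (R = 2*(-1 - 1*12) = 2*(-1 - 12) = 2*(-13) = -26)
R² = (-26)² = 676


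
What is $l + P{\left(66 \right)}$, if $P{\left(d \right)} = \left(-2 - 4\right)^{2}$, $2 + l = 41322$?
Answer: $41356$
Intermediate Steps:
$l = 41320$ ($l = -2 + 41322 = 41320$)
$P{\left(d \right)} = 36$ ($P{\left(d \right)} = \left(-6\right)^{2} = 36$)
$l + P{\left(66 \right)} = 41320 + 36 = 41356$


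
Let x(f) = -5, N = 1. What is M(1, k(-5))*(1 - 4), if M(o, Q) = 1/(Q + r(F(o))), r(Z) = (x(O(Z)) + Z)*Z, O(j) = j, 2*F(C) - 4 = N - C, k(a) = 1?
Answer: ⅗ ≈ 0.60000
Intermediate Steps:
F(C) = 5/2 - C/2 (F(C) = 2 + (1 - C)/2 = 2 + (½ - C/2) = 5/2 - C/2)
r(Z) = Z*(-5 + Z) (r(Z) = (-5 + Z)*Z = Z*(-5 + Z))
M(o, Q) = 1/(Q + (-5/2 - o/2)*(5/2 - o/2)) (M(o, Q) = 1/(Q + (5/2 - o/2)*(-5 + (5/2 - o/2))) = 1/(Q + (5/2 - o/2)*(-5/2 - o/2)) = 1/(Q + (-5/2 - o/2)*(5/2 - o/2)))
M(1, k(-5))*(1 - 4) = (4/(-25 + 1² + 4*1))*(1 - 4) = (4/(-25 + 1 + 4))*(-3) = (4/(-20))*(-3) = (4*(-1/20))*(-3) = -⅕*(-3) = ⅗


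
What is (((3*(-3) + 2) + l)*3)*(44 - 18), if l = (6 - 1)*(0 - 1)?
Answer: -936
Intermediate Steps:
l = -5 (l = 5*(-1) = -5)
(((3*(-3) + 2) + l)*3)*(44 - 18) = (((3*(-3) + 2) - 5)*3)*(44 - 18) = (((-9 + 2) - 5)*3)*26 = ((-7 - 5)*3)*26 = -12*3*26 = -36*26 = -936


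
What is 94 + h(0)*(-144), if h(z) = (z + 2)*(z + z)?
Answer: 94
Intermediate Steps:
h(z) = 2*z*(2 + z) (h(z) = (2 + z)*(2*z) = 2*z*(2 + z))
94 + h(0)*(-144) = 94 + (2*0*(2 + 0))*(-144) = 94 + (2*0*2)*(-144) = 94 + 0*(-144) = 94 + 0 = 94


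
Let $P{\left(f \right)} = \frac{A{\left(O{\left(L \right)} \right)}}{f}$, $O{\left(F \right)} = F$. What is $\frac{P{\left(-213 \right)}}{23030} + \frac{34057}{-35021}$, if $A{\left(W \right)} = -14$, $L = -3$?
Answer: $- \frac{1704718132}{1752976155} \approx -0.97247$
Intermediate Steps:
$P{\left(f \right)} = - \frac{14}{f}$
$\frac{P{\left(-213 \right)}}{23030} + \frac{34057}{-35021} = \frac{\left(-14\right) \frac{1}{-213}}{23030} + \frac{34057}{-35021} = \left(-14\right) \left(- \frac{1}{213}\right) \frac{1}{23030} + 34057 \left(- \frac{1}{35021}\right) = \frac{14}{213} \cdot \frac{1}{23030} - \frac{34057}{35021} = \frac{1}{350385} - \frac{34057}{35021} = - \frac{1704718132}{1752976155}$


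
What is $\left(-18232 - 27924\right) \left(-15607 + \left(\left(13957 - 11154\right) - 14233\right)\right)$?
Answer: $1247919772$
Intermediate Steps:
$\left(-18232 - 27924\right) \left(-15607 + \left(\left(13957 - 11154\right) - 14233\right)\right) = \left(-18232 - 27924\right) \left(-15607 + \left(2803 - 14233\right)\right) = - 46156 \left(-15607 - 11430\right) = \left(-46156\right) \left(-27037\right) = 1247919772$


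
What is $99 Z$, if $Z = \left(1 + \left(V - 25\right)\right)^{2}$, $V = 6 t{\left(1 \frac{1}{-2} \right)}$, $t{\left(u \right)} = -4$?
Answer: $228096$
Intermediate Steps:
$V = -24$ ($V = 6 \left(-4\right) = -24$)
$Z = 2304$ ($Z = \left(1 - 49\right)^{2} = \left(-48\right)^{2} = 2304$)
$99 Z = 99 \cdot 2304 = 228096$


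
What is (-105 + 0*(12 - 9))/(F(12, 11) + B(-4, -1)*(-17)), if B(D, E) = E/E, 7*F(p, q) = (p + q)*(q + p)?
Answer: -147/82 ≈ -1.7927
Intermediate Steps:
F(p, q) = (p + q)²/7 (F(p, q) = ((p + q)*(q + p))/7 = ((p + q)*(p + q))/7 = (p + q)²/7)
B(D, E) = 1
(-105 + 0*(12 - 9))/(F(12, 11) + B(-4, -1)*(-17)) = (-105 + 0*(12 - 9))/((12 + 11)²/7 + 1*(-17)) = (-105 + 0*3)/((⅐)*23² - 17) = (-105 + 0)/((⅐)*529 - 17) = -105/(529/7 - 17) = -105/410/7 = -105*7/410 = -147/82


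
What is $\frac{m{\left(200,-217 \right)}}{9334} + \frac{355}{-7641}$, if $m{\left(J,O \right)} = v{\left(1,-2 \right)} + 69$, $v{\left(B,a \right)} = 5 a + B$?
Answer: $- \frac{1427555}{35660547} \approx -0.040032$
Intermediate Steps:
$v{\left(B,a \right)} = B + 5 a$
$m{\left(J,O \right)} = 60$ ($m{\left(J,O \right)} = \left(1 + 5 \left(-2\right)\right) + 69 = \left(1 - 10\right) + 69 = -9 + 69 = 60$)
$\frac{m{\left(200,-217 \right)}}{9334} + \frac{355}{-7641} = \frac{60}{9334} + \frac{355}{-7641} = 60 \cdot \frac{1}{9334} + 355 \left(- \frac{1}{7641}\right) = \frac{30}{4667} - \frac{355}{7641} = - \frac{1427555}{35660547}$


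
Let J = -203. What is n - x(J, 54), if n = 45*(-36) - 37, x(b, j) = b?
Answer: -1454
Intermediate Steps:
n = -1657 (n = -1620 - 37 = -1657)
n - x(J, 54) = -1657 - 1*(-203) = -1657 + 203 = -1454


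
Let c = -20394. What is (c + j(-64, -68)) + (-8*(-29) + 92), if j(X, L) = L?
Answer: -20138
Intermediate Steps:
(c + j(-64, -68)) + (-8*(-29) + 92) = (-20394 - 68) + (-8*(-29) + 92) = -20462 + (232 + 92) = -20462 + 324 = -20138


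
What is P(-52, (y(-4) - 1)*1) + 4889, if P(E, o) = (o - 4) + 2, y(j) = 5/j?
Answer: 19539/4 ≈ 4884.8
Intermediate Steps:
P(E, o) = -2 + o (P(E, o) = (-4 + o) + 2 = -2 + o)
P(-52, (y(-4) - 1)*1) + 4889 = (-2 + (5/(-4) - 1)*1) + 4889 = (-2 + (5*(-¼) - 1)*1) + 4889 = (-2 + (-5/4 - 1)*1) + 4889 = (-2 - 9/4*1) + 4889 = (-2 - 9/4) + 4889 = -17/4 + 4889 = 19539/4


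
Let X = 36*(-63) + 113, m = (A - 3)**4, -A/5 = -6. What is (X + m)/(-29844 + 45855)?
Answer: 529286/16011 ≈ 33.058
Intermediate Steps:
A = 30 (A = -5*(-6) = 30)
m = 531441 (m = (30 - 3)**4 = 27**4 = 531441)
X = -2155 (X = -2268 + 113 = -2155)
(X + m)/(-29844 + 45855) = (-2155 + 531441)/(-29844 + 45855) = 529286/16011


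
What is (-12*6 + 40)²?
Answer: 1024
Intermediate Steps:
(-12*6 + 40)² = (-72 + 40)² = (-32)² = 1024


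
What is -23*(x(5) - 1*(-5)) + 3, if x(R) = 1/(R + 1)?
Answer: -695/6 ≈ -115.83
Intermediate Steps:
x(R) = 1/(1 + R)
-23*(x(5) - 1*(-5)) + 3 = -23*(1/(1 + 5) - 1*(-5)) + 3 = -23*(1/6 + 5) + 3 = -23*31/6 + 3 = -713/6 + 3 = -695/6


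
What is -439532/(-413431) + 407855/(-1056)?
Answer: -168155754713/436583136 ≈ -385.16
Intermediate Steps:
-439532/(-413431) + 407855/(-1056) = -439532*(-1/413431) + 407855*(-1/1056) = 439532/413431 - 407855/1056 = -168155754713/436583136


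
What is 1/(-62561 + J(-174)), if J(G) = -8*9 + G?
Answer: -1/62807 ≈ -1.5922e-5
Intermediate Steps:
J(G) = -72 + G
1/(-62561 + J(-174)) = 1/(-62561 + (-72 - 174)) = 1/(-62561 - 246) = 1/(-62807) = -1/62807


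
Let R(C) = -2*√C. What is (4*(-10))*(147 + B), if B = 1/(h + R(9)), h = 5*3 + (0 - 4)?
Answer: -5888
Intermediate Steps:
h = 11 (h = 15 - 4 = 11)
B = ⅕ (B = 1/(11 - 2*√9) = 1/(11 - 2*3) = 1/(11 - 6) = 1/5 = ⅕ ≈ 0.20000)
(4*(-10))*(147 + B) = (4*(-10))*(147 + ⅕) = -40*736/5 = -5888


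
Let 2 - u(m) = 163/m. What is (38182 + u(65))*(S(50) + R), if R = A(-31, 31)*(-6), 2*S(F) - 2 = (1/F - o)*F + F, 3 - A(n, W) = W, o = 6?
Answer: 220879933/130 ≈ 1.6991e+6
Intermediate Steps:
A(n, W) = 3 - W
u(m) = 2 - 163/m
S(F) = 1 + F/2 + F*(-6 + 1/F)/2 (S(F) = 1 + ((1/F - 1*6)*F + F)/2 = 1 + ((1/F - 6)*F + F)/2 = 1 + ((-6 + 1/F)*F + F)/2 = 1 + (F*(-6 + 1/F) + F)/2 = 1 + (F + F*(-6 + 1/F))/2 = 1 + (F/2 + F*(-6 + 1/F)/2) = 1 + F/2 + F*(-6 + 1/F)/2)
R = 168 (R = (3 - 1*31)*(-6) = (3 - 31)*(-6) = -28*(-6) = 168)
(38182 + u(65))*(S(50) + R) = (38182 + (2 - 163/65))*((3/2 - 5/2*50) + 168) = (38182 + (2 - 163*1/65))*((3/2 - 125) + 168) = (38182 + (2 - 163/65))*(-247/2 + 168) = (38182 - 33/65)*(89/2) = (2481797/65)*(89/2) = 220879933/130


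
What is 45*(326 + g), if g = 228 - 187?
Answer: 16515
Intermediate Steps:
g = 41
45*(326 + g) = 45*(326 + 41) = 45*367 = 16515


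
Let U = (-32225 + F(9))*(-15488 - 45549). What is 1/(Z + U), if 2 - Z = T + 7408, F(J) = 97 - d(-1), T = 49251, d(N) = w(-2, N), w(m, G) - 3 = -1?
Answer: 1/1961062153 ≈ 5.0993e-10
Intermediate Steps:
w(m, G) = 2 (w(m, G) = 3 - 1 = 2)
d(N) = 2
F(J) = 95 (F(J) = 97 - 1*2 = 97 - 2 = 95)
Z = -56657 (Z = 2 - (49251 + 7408) = 2 - 1*56659 = 2 - 56659 = -56657)
U = 1961118810 (U = (-32225 + 95)*(-15488 - 45549) = -32130*(-61037) = 1961118810)
1/(Z + U) = 1/(-56657 + 1961118810) = 1/1961062153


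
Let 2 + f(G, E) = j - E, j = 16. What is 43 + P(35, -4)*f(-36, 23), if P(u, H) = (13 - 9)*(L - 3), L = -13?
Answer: 619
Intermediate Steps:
f(G, E) = 14 - E (f(G, E) = -2 + (16 - E) = 14 - E)
P(u, H) = -64 (P(u, H) = (13 - 9)*(-13 - 3) = 4*(-16) = -64)
43 + P(35, -4)*f(-36, 23) = 43 - 64*(14 - 1*23) = 43 - 64*(14 - 23) = 43 - 64*(-9) = 43 + 576 = 619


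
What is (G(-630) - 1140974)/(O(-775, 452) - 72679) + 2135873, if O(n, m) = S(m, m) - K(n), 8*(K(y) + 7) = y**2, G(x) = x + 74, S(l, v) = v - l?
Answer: 2524613154113/1182001 ≈ 2.1359e+6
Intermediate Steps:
G(x) = 74 + x
K(y) = -7 + y**2/8
O(n, m) = 7 - n**2/8 (O(n, m) = (m - m) - (-7 + n**2/8) = 0 + (7 - n**2/8) = 7 - n**2/8)
(G(-630) - 1140974)/(O(-775, 452) - 72679) + 2135873 = ((74 - 630) - 1140974)/((7 - 1/8*(-775)**2) - 72679) + 2135873 = (-556 - 1140974)/((7 - 1/8*600625) - 72679) + 2135873 = -1141530/((7 - 600625/8) - 72679) + 2135873 = -1141530/(-600569/8 - 72679) + 2135873 = -1141530/(-1182001/8) + 2135873 = -1141530*(-8/1182001) + 2135873 = 9132240/1182001 + 2135873 = 2524613154113/1182001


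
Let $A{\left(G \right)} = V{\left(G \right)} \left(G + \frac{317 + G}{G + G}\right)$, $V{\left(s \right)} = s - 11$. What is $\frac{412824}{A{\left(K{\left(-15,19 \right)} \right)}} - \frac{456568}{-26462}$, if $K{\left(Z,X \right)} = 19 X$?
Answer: $\frac{1551433055273}{75633357625} \approx 20.513$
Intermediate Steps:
$V{\left(s \right)} = -11 + s$
$A{\left(G \right)} = \left(-11 + G\right) \left(G + \frac{317 + G}{2 G}\right)$ ($A{\left(G \right)} = \left(-11 + G\right) \left(G + \frac{317 + G}{G + G}\right) = \left(-11 + G\right) \left(G + \frac{317 + G}{2 G}\right)$)
$\frac{412824}{A{\left(K{\left(-15,19 \right)} \right)}} - \frac{456568}{-26462} = \frac{412824}{\frac{1}{2} \frac{1}{19 \cdot 19} \left(-11 + 19 \cdot 19\right) \left(317 + 19 \cdot 19 \left(1 + 2 \cdot 19 \cdot 19\right)\right)} - \frac{456568}{-26462} = \frac{412824}{\frac{1}{2} \cdot \frac{1}{361} \left(-11 + 361\right) \left(317 + 361 \left(1 + 2 \cdot 361\right)\right)} - - \frac{228284}{13231} = \frac{412824}{\frac{1}{2} \cdot \frac{1}{361} \cdot 350 \left(317 + 361 \left(1 + 722\right)\right)} + \frac{228284}{13231} = \frac{412824}{\frac{1}{2} \cdot \frac{1}{361} \cdot 350 \left(317 + 361 \cdot 723\right)} + \frac{228284}{13231} = \frac{412824}{\frac{1}{2} \cdot \frac{1}{361} \cdot 350 \left(317 + 261003\right)} + \frac{228284}{13231} = \frac{412824}{\frac{1}{2} \cdot \frac{1}{361} \cdot 350 \cdot 261320} + \frac{228284}{13231} = \frac{412824}{\frac{45731000}{361}} + \frac{228284}{13231} = 412824 \cdot \frac{361}{45731000} + \frac{228284}{13231} = \frac{18628683}{5716375} + \frac{228284}{13231} = \frac{1551433055273}{75633357625}$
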